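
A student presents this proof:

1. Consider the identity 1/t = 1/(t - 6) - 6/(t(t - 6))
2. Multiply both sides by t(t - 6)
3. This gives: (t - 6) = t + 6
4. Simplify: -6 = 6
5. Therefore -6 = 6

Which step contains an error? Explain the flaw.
Step 3: This gives: (t - 6) = t + 6

Step 3 makes a sign error when clearing denominators. Multiplying -6/(t(t - 6)) by t(t - 6) gives -6, not +6. The correct result is (t - 6) = t - 6, which is trivially true, not (t - 6) = t + 6. (Step 1 is a valid identity: 1/(t - 6) - 6/(t(t - 6)) = (t - 6)/(t(t - 6)) = 1/t.)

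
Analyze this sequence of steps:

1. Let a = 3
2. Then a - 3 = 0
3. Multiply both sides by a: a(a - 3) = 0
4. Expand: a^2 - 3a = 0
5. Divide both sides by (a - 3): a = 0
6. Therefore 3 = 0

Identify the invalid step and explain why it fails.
Step 5: Divide both sides by (a - 3): a = 0

Step 5 divides both sides by (a - 3). However, since a = 3, we have (a - 3) = 0. Division by zero is undefined, making this step invalid.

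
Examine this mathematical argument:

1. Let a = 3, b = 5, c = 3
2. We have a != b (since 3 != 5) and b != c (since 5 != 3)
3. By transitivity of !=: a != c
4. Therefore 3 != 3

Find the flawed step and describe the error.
Step 3: By transitivity of !=: a != c

Step 3 incorrectly applies transitivity to the '!=' relation. Transitivity states: if a R b and b R c, then a R c. However, '!=' is not transitive. Counterexample: 3 != 5 and 5 != 3, but 3 = 3 (both equal 3). Transitivity holds for relations like <, <=, =, but not for !=.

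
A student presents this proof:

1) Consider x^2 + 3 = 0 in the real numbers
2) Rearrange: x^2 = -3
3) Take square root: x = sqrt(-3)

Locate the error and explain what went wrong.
Step 3: Take square root: x = sqrt(-3)

Step 3 takes the square root of -3, which is negative. In the real number system, the square root of a negative number is undefined. The equation x^2 + 3 = 0 has no real solutions. Square roots of negative numbers only exist in the complex numbers.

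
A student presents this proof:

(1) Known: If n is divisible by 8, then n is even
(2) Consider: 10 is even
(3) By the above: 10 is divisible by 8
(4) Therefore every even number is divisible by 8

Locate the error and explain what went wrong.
Step 3: By the above: 10 is divisible by 8

Step 3 commits the fallacy of affirming the consequent. The known fact 'divisible by 8 → even' does NOT imply 'even → divisible by 8'. That would be the converse, which is false. For example, 10 is even but 10 ÷ 8 = 1.25, which is not an integer.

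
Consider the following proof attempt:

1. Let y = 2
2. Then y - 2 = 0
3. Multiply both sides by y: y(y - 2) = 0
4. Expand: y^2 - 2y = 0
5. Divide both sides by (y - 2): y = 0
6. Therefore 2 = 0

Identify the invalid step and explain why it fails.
Step 5: Divide both sides by (y - 2): y = 0

Step 5 divides both sides by (y - 2). However, since y = 2, we have (y - 2) = 0. Division by zero is undefined, making this step invalid.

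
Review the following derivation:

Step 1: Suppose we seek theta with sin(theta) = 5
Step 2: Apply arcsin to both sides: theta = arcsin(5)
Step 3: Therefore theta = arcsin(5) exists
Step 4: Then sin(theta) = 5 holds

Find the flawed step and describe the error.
Step 2: Apply arcsin to both sides: theta = arcsin(5)

Step 2 applies arcsin to 5. However, arcsin(x) is only defined for x in [-1, 1] because sin(theta) can only produce values in that range. Since |5| > 1, arcsin(5) is undefined. There is no angle whose sine equals 5.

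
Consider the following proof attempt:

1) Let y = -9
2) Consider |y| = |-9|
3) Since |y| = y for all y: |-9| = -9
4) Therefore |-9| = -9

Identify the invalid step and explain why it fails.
Step 3: Since |y| = y for all y: |-9| = -9

Step 3 incorrectly states that |y| = y for all y. The correct definition is |y| = y when y >= 0, and |y| = -y when y < 0. Since -9 < 0, we have |-9| = -(-9) = 9, not -9.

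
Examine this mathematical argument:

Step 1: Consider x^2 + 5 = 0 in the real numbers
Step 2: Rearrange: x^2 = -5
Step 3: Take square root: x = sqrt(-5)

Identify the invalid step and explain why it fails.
Step 3: Take square root: x = sqrt(-5)

Step 3 takes the square root of -5, which is negative. In the real number system, the square root of a negative number is undefined. The equation x^2 + 5 = 0 has no real solutions. Square roots of negative numbers only exist in the complex numbers.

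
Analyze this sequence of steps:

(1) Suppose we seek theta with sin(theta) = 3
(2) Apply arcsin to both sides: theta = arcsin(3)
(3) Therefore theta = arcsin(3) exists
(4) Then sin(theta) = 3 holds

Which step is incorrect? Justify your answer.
Step 2: Apply arcsin to both sides: theta = arcsin(3)

Step 2 applies arcsin to 3. However, arcsin(x) is only defined for x in [-1, 1] because sin(theta) can only produce values in that range. Since |3| > 1, arcsin(3) is undefined. There is no angle whose sine equals 3.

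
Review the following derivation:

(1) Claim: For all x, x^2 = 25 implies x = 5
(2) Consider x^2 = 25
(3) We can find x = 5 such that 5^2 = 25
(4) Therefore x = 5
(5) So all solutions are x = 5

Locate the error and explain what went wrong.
Step 4: Therefore x = 5

Step 4 incorrectly concludes that x = 5 is the only solution. The proof shows that x = 5 is A solution (existence), but does not show it is the ONLY solution (uniqueness). In fact, x = -5 is also a solution since (-5)^2 = 25. Finding one solution doesn't prove there are no others.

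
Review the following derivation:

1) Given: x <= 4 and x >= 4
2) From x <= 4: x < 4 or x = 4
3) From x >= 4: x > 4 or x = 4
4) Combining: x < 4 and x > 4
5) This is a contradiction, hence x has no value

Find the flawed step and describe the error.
Step 4: Combining: x < 4 and x > 4

Step 4 incorrectly combines the conditions. From x <= 4 and x >= 4, the intersection is x = 4. The error treats the 'or' cases as 'and' requirements. The correct conclusion is that x = 4 is the unique solution, not that no solution exists.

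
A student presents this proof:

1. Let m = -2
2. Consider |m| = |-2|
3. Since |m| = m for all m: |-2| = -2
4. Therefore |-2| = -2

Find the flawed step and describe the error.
Step 3: Since |m| = m for all m: |-2| = -2

Step 3 incorrectly states that |m| = m for all m. The correct definition is |m| = m when m >= 0, and |m| = -m when m < 0. Since -2 < 0, we have |-2| = -(-2) = 2, not -2.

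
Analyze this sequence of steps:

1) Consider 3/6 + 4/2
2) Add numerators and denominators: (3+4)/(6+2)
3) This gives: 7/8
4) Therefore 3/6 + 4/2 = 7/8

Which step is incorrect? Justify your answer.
Step 2: Add numerators and denominators: (3+4)/(6+2)

Step 2 incorrectly adds fractions by separately adding numerators and denominators. This is wrong. The correct method requires a common denominator: 3/6 + 4/2 = (3×2 + 4×6)/(6×2) = 30/12 = 5/2. The method used gives 7/8, which is different.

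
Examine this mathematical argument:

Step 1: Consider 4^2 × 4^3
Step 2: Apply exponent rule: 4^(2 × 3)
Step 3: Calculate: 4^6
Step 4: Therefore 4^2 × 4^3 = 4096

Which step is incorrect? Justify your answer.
Step 2: Apply exponent rule: 4^(2 × 3)

Step 2 incorrectly states that a^b × a^c = a^(b×c). The correct rule is a^b × a^c = a^(b+c). The actual value is 4^2 × 4^3 = 4^5 = 1024, not 4^6 = 4096.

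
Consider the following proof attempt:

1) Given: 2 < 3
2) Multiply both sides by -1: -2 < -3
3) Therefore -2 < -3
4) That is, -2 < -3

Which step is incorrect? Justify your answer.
Step 2: Multiply both sides by -1: -2 < -3

Step 2 multiplies both sides by -1 but fails to reverse the inequality sign. When multiplying (or dividing) an inequality by a negative number, the direction must be reversed. Since 2 < 3, we should get -2 > -3, i.e., -2 > -3.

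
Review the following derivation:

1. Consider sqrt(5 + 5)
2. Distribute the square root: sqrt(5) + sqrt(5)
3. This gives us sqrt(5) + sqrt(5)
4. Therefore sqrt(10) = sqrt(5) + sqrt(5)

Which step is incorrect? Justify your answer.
Step 2: Distribute the square root: sqrt(5) + sqrt(5)

Step 2 incorrectly 'distributes' the square root over addition. The square root function does not distribute: sqrt(a + b) ≠ sqrt(a) + sqrt(b). In fact, sqrt(5 + 5) = sqrt(10) ≈ 3.1623, while sqrt(5) + sqrt(5) ≈ 4.4721.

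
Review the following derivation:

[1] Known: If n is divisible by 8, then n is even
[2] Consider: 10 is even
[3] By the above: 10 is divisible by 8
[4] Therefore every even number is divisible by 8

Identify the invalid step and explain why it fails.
Step 3: By the above: 10 is divisible by 8

Step 3 commits the fallacy of affirming the consequent. The known fact 'divisible by 8 → even' does NOT imply 'even → divisible by 8'. That would be the converse, which is false. For example, 10 is even but 10 ÷ 8 = 1.25, which is not an integer.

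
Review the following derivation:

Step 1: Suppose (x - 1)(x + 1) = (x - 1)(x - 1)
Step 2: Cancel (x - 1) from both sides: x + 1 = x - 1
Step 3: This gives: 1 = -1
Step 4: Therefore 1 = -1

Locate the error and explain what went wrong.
Step 2: Cancel (x - 1) from both sides: x + 1 = x - 1

Step 2 cancels (x - 1) from both sides. This is only valid if (x - 1) ≠ 0, i.e., x ≠ 1. When x = 1, both sides equal zero regardless of the other factors. The correct approach requires considering x = 1 as a separate case.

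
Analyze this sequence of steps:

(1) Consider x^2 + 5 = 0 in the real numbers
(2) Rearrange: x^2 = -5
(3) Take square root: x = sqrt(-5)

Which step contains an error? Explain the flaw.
Step 3: Take square root: x = sqrt(-5)

Step 3 takes the square root of -5, which is negative. In the real number system, the square root of a negative number is undefined. The equation x^2 + 5 = 0 has no real solutions. Square roots of negative numbers only exist in the complex numbers.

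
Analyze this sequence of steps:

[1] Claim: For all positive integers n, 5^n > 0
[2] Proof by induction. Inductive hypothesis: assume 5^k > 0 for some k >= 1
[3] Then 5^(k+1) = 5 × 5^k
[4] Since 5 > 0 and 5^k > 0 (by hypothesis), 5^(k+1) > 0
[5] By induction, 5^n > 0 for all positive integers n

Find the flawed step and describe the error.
Step 5: By induction, 5^n > 0 for all positive integers n

Step 5 concludes the proof by induction, but no base case was ever established. A valid induction proof requires: (1) a base case proving 5^1 > 0, and (2) an inductive step showing IF 5^k > 0 THEN 5^(k+1) > 0. Steps 2-4 correctly establish the inductive step, but without the base case the conclusion in step 5 does not follow.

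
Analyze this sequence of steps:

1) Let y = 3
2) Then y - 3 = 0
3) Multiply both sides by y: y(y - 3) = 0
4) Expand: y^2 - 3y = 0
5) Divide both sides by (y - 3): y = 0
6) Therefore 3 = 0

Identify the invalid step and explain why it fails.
Step 5: Divide both sides by (y - 3): y = 0

Step 5 divides both sides by (y - 3). However, since y = 3, we have (y - 3) = 0. Division by zero is undefined, making this step invalid.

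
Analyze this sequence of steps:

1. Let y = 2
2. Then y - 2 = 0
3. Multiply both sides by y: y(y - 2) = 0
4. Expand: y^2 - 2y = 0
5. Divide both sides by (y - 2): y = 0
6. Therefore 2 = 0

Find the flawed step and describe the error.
Step 5: Divide both sides by (y - 2): y = 0

Step 5 divides both sides by (y - 2). However, since y = 2, we have (y - 2) = 0. Division by zero is undefined, making this step invalid.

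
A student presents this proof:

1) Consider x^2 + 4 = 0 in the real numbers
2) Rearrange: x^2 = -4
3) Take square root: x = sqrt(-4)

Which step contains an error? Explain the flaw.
Step 3: Take square root: x = sqrt(-4)

Step 3 takes the square root of -4, which is negative. In the real number system, the square root of a negative number is undefined. The equation x^2 + 4 = 0 has no real solutions. Square roots of negative numbers only exist in the complex numbers.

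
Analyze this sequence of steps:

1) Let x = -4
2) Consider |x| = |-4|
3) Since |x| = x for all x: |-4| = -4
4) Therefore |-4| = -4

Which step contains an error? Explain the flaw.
Step 3: Since |x| = x for all x: |-4| = -4

Step 3 incorrectly states that |x| = x for all x. The correct definition is |x| = x when x >= 0, and |x| = -x when x < 0. Since -4 < 0, we have |-4| = -(-4) = 4, not -4.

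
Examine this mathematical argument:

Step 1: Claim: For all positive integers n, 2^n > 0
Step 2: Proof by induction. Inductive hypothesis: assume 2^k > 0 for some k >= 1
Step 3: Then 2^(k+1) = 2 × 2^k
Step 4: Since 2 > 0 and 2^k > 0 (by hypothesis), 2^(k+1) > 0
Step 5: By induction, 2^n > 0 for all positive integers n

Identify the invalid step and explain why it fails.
Step 5: By induction, 2^n > 0 for all positive integers n

Step 5 concludes the proof by induction, but no base case was ever established. A valid induction proof requires: (1) a base case proving 2^1 > 0, and (2) an inductive step showing IF 2^k > 0 THEN 2^(k+1) > 0. Steps 2-4 correctly establish the inductive step, but without the base case the conclusion in step 5 does not follow.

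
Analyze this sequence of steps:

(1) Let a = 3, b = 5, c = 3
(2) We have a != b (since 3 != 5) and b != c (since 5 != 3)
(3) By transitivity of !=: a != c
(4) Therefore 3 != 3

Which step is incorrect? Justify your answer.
Step 3: By transitivity of !=: a != c

Step 3 incorrectly applies transitivity to the '!=' relation. Transitivity states: if a R b and b R c, then a R c. However, '!=' is not transitive. Counterexample: 3 != 5 and 5 != 3, but 3 = 3 (both equal 3). Transitivity holds for relations like <, <=, =, but not for !=.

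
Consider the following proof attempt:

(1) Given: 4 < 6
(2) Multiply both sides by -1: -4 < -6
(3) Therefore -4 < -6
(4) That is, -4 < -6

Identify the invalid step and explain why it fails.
Step 2: Multiply both sides by -1: -4 < -6

Step 2 multiplies both sides by -1 but fails to reverse the inequality sign. When multiplying (or dividing) an inequality by a negative number, the direction must be reversed. Since 4 < 6, we should get -4 > -6, i.e., -4 > -6.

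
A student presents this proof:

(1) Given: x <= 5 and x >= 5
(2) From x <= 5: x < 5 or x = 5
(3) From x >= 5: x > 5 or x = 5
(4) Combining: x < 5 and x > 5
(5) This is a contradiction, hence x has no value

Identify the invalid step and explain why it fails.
Step 4: Combining: x < 5 and x > 5

Step 4 incorrectly combines the conditions. From x <= 5 and x >= 5, the intersection is x = 5. The error treats the 'or' cases as 'and' requirements. The correct conclusion is that x = 5 is the unique solution, not that no solution exists.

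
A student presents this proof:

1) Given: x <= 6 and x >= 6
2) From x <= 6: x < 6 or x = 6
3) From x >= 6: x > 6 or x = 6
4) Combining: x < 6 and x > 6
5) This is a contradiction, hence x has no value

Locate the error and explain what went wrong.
Step 4: Combining: x < 6 and x > 6

Step 4 incorrectly combines the conditions. From x <= 6 and x >= 6, the intersection is x = 6. The error treats the 'or' cases as 'and' requirements. The correct conclusion is that x = 6 is the unique solution, not that no solution exists.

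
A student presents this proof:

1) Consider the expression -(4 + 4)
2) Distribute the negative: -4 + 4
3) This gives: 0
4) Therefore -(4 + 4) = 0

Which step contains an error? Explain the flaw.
Step 2: Distribute the negative: -4 + 4

Step 2 incorrectly distributes the negative sign. The correct distribution is -(4 + 4) = -4 - 4 = -8. The negative must be applied to both terms, not just the first. The error treats -(4 + 4) as -4 + 4, which equals 0 instead of -8.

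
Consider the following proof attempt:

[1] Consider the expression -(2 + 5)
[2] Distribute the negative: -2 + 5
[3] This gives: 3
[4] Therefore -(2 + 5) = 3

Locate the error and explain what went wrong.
Step 2: Distribute the negative: -2 + 5

Step 2 incorrectly distributes the negative sign. The correct distribution is -(2 + 5) = -2 - 5 = -7. The negative must be applied to both terms, not just the first. The error treats -(2 + 5) as -2 + 5, which equals 3 instead of -7.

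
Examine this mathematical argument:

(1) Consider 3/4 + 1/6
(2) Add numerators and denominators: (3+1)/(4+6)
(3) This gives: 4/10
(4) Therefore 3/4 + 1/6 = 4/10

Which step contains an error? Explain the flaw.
Step 2: Add numerators and denominators: (3+1)/(4+6)

Step 2 incorrectly adds fractions by separately adding numerators and denominators. This is wrong. The correct method requires a common denominator: 3/4 + 1/6 = (3×6 + 1×4)/(4×6) = 22/24 = 11/12. The method used gives 4/10, which is different.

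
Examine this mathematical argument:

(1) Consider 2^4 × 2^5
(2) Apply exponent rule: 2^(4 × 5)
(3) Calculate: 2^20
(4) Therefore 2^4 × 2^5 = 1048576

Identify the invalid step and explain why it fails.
Step 2: Apply exponent rule: 2^(4 × 5)

Step 2 incorrectly states that a^b × a^c = a^(b×c). The correct rule is a^b × a^c = a^(b+c). The actual value is 2^4 × 2^5 = 2^9 = 512, not 2^20 = 1048576.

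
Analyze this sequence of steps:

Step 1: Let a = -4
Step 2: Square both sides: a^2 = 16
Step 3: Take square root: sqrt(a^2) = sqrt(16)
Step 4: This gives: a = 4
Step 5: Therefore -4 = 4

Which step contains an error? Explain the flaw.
Step 4: This gives: a = 4

Step 4 incorrectly states that sqrt(a^2) = a. The correct identity is sqrt(a^2) = |a|. Since a = -4 < 0, we have sqrt(a^2) = |-4| = 4, not a = -4.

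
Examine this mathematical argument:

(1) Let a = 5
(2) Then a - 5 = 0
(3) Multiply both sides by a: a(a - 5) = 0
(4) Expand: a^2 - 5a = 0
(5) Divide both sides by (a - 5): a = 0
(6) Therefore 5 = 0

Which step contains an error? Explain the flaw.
Step 5: Divide both sides by (a - 5): a = 0

Step 5 divides both sides by (a - 5). However, since a = 5, we have (a - 5) = 0. Division by zero is undefined, making this step invalid.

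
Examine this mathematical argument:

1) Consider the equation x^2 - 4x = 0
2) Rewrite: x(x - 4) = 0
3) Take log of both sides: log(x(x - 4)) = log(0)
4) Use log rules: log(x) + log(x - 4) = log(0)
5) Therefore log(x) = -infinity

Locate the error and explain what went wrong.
Step 3: Take log of both sides: log(x(x - 4)) = log(0)

Step 3 takes the logarithm of both sides, resulting in log(0) on the right side. The logarithm is only defined for positive numbers; log(0) is undefined (approaches negative infinity). This operation is invalid.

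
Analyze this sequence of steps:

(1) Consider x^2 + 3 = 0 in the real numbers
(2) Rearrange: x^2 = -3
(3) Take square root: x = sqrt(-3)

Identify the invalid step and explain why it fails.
Step 3: Take square root: x = sqrt(-3)

Step 3 takes the square root of -3, which is negative. In the real number system, the square root of a negative number is undefined. The equation x^2 + 3 = 0 has no real solutions. Square roots of negative numbers only exist in the complex numbers.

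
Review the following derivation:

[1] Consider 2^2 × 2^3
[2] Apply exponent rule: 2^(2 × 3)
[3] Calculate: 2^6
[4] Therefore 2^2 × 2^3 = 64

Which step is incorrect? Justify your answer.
Step 2: Apply exponent rule: 2^(2 × 3)

Step 2 incorrectly states that a^b × a^c = a^(b×c). The correct rule is a^b × a^c = a^(b+c). The actual value is 2^2 × 2^3 = 2^5 = 32, not 2^6 = 64.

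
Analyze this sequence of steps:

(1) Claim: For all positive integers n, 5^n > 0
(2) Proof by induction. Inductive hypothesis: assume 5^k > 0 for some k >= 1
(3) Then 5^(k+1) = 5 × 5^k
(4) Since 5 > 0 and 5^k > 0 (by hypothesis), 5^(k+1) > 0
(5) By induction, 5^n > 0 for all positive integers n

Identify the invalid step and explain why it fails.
Step 5: By induction, 5^n > 0 for all positive integers n

Step 5 concludes the proof by induction, but no base case was ever established. A valid induction proof requires: (1) a base case proving 5^1 > 0, and (2) an inductive step showing IF 5^k > 0 THEN 5^(k+1) > 0. Steps 2-4 correctly establish the inductive step, but without the base case the conclusion in step 5 does not follow.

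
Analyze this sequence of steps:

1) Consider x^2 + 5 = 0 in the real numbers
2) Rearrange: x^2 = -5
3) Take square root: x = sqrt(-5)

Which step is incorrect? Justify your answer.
Step 3: Take square root: x = sqrt(-5)

Step 3 takes the square root of -5, which is negative. In the real number system, the square root of a negative number is undefined. The equation x^2 + 5 = 0 has no real solutions. Square roots of negative numbers only exist in the complex numbers.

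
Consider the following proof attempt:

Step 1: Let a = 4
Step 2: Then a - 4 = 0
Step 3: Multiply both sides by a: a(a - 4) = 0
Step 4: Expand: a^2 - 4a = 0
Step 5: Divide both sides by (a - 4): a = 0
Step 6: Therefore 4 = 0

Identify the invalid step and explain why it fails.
Step 5: Divide both sides by (a - 4): a = 0

Step 5 divides both sides by (a - 4). However, since a = 4, we have (a - 4) = 0. Division by zero is undefined, making this step invalid.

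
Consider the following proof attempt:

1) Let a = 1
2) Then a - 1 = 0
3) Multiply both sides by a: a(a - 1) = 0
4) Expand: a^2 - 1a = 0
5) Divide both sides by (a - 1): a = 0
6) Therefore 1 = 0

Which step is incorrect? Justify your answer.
Step 5: Divide both sides by (a - 1): a = 0

Step 5 divides both sides by (a - 1). However, since a = 1, we have (a - 1) = 0. Division by zero is undefined, making this step invalid.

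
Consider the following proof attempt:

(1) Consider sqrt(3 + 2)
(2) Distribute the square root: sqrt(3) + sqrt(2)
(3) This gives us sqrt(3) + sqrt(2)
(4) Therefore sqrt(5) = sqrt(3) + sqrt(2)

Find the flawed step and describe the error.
Step 2: Distribute the square root: sqrt(3) + sqrt(2)

Step 2 incorrectly 'distributes' the square root over addition. The square root function does not distribute: sqrt(a + b) ≠ sqrt(a) + sqrt(b). In fact, sqrt(3 + 2) = sqrt(5) ≈ 2.2361, while sqrt(3) + sqrt(2) ≈ 3.1463.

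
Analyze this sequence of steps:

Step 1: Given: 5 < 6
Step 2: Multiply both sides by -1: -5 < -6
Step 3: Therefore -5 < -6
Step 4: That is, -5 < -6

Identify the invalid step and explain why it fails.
Step 2: Multiply both sides by -1: -5 < -6

Step 2 multiplies both sides by -1 but fails to reverse the inequality sign. When multiplying (or dividing) an inequality by a negative number, the direction must be reversed. Since 5 < 6, we should get -5 > -6, i.e., -5 > -6.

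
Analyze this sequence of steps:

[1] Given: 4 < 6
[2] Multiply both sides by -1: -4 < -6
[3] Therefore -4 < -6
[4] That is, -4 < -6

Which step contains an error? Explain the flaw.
Step 2: Multiply both sides by -1: -4 < -6

Step 2 multiplies both sides by -1 but fails to reverse the inequality sign. When multiplying (or dividing) an inequality by a negative number, the direction must be reversed. Since 4 < 6, we should get -4 > -6, i.e., -4 > -6.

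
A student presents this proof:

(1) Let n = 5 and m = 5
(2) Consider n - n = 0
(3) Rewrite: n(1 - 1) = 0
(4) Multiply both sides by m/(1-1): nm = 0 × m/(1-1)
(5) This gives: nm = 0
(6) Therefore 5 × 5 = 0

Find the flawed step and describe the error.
Step 4: Multiply both sides by m/(1-1): nm = 0 × m/(1-1)

Step 4 multiplies both sides by m/(1-1). However, 1-1 = 0, so this is multiplication by m/0, which is undefined. We cannot multiply by an undefined expression.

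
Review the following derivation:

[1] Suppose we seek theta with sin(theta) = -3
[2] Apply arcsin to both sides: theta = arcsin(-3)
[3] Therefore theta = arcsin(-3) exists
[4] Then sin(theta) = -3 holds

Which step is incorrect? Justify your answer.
Step 2: Apply arcsin to both sides: theta = arcsin(-3)

Step 2 applies arcsin to -3. However, arcsin(x) is only defined for x in [-1, 1] because sin(theta) can only produce values in that range. Since |-3| > 1, arcsin(-3) is undefined. There is no angle whose sine equals -3.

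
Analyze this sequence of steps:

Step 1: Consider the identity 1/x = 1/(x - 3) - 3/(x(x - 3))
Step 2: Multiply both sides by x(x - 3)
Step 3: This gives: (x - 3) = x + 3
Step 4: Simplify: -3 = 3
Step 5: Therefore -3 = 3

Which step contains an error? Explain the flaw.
Step 3: This gives: (x - 3) = x + 3

Step 3 makes a sign error when clearing denominators. Multiplying -3/(x(x - 3)) by x(x - 3) gives -3, not +3. The correct result is (x - 3) = x - 3, which is trivially true, not (x - 3) = x + 3. (Step 1 is a valid identity: 1/(x - 3) - 3/(x(x - 3)) = (x - 3)/(x(x - 3)) = 1/x.)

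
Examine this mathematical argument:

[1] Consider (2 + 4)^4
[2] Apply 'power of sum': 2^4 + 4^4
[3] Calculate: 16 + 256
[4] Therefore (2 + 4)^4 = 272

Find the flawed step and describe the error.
Step 2: Apply 'power of sum': 2^4 + 4^4

Step 2 incorrectly applies a non-existent rule '(a+b)^n = a^n + b^n'. This is false in general. The correct expansion uses the binomial theorem. The actual value is (2 + 4)^4 = 6^4 = 1296, not 272.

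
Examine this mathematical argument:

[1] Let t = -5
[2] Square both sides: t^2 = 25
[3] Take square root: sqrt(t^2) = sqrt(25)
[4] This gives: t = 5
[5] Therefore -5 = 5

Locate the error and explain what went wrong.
Step 4: This gives: t = 5

Step 4 incorrectly states that sqrt(t^2) = t. The correct identity is sqrt(t^2) = |t|. Since t = -5 < 0, we have sqrt(t^2) = |-5| = 5, not t = -5.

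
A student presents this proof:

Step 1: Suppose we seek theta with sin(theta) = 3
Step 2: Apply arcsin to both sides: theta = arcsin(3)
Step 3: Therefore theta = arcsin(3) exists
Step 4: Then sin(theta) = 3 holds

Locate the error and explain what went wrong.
Step 2: Apply arcsin to both sides: theta = arcsin(3)

Step 2 applies arcsin to 3. However, arcsin(x) is only defined for x in [-1, 1] because sin(theta) can only produce values in that range. Since |3| > 1, arcsin(3) is undefined. There is no angle whose sine equals 3.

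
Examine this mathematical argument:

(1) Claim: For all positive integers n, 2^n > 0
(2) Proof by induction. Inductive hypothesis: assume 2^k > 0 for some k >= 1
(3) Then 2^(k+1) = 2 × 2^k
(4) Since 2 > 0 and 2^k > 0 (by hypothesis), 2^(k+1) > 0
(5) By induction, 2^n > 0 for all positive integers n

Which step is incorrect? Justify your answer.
Step 5: By induction, 2^n > 0 for all positive integers n

Step 5 concludes the proof by induction, but no base case was ever established. A valid induction proof requires: (1) a base case proving 2^1 > 0, and (2) an inductive step showing IF 2^k > 0 THEN 2^(k+1) > 0. Steps 2-4 correctly establish the inductive step, but without the base case the conclusion in step 5 does not follow.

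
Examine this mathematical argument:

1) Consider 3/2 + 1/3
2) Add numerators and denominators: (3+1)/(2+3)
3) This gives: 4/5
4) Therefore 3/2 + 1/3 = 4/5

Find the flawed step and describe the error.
Step 2: Add numerators and denominators: (3+1)/(2+3)

Step 2 incorrectly adds fractions by separately adding numerators and denominators. This is wrong. The correct method requires a common denominator: 3/2 + 1/3 = (3×3 + 1×2)/(2×3) = 11/6 = 11/6. The method used gives 4/5, which is different.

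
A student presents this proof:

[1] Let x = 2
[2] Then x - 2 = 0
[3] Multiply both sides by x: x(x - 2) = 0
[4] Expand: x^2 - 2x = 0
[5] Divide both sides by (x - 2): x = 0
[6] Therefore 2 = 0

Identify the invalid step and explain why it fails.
Step 5: Divide both sides by (x - 2): x = 0

Step 5 divides both sides by (x - 2). However, since x = 2, we have (x - 2) = 0. Division by zero is undefined, making this step invalid.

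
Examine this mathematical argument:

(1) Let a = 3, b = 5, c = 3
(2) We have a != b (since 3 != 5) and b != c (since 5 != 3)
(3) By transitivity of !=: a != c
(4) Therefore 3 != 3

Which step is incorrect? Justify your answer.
Step 3: By transitivity of !=: a != c

Step 3 incorrectly applies transitivity to the '!=' relation. Transitivity states: if a R b and b R c, then a R c. However, '!=' is not transitive. Counterexample: 3 != 5 and 5 != 3, but 3 = 3 (both equal 3). Transitivity holds for relations like <, <=, =, but not for !=.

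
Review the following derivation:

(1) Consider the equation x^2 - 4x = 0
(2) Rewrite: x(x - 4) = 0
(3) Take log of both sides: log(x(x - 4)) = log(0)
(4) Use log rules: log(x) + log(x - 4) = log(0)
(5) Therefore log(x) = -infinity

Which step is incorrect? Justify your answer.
Step 3: Take log of both sides: log(x(x - 4)) = log(0)

Step 3 takes the logarithm of both sides, resulting in log(0) on the right side. The logarithm is only defined for positive numbers; log(0) is undefined (approaches negative infinity). This operation is invalid.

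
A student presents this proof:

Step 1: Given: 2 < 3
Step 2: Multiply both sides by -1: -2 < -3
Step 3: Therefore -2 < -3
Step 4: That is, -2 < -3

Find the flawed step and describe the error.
Step 2: Multiply both sides by -1: -2 < -3

Step 2 multiplies both sides by -1 but fails to reverse the inequality sign. When multiplying (or dividing) an inequality by a negative number, the direction must be reversed. Since 2 < 3, we should get -2 > -3, i.e., -2 > -3.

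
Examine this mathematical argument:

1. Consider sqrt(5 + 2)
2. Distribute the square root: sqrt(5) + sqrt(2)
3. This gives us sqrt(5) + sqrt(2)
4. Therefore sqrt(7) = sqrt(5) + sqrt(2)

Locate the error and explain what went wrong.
Step 2: Distribute the square root: sqrt(5) + sqrt(2)

Step 2 incorrectly 'distributes' the square root over addition. The square root function does not distribute: sqrt(a + b) ≠ sqrt(a) + sqrt(b). In fact, sqrt(5 + 2) = sqrt(7) ≈ 2.6458, while sqrt(5) + sqrt(2) ≈ 3.6503.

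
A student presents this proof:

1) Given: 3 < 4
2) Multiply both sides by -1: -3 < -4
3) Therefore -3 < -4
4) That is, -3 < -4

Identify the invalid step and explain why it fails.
Step 2: Multiply both sides by -1: -3 < -4

Step 2 multiplies both sides by -1 but fails to reverse the inequality sign. When multiplying (or dividing) an inequality by a negative number, the direction must be reversed. Since 3 < 4, we should get -3 > -4, i.e., -3 > -4.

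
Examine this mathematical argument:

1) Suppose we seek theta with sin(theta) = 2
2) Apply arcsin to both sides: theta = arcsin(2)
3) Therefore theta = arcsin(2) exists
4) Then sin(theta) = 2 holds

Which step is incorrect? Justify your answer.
Step 2: Apply arcsin to both sides: theta = arcsin(2)

Step 2 applies arcsin to 2. However, arcsin(x) is only defined for x in [-1, 1] because sin(theta) can only produce values in that range. Since |2| > 1, arcsin(2) is undefined. There is no angle whose sine equals 2.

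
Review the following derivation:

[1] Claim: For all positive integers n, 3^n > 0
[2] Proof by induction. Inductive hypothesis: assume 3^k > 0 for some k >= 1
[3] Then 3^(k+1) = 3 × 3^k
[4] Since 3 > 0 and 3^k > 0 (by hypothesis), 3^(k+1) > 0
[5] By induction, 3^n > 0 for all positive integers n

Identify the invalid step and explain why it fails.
Step 5: By induction, 3^n > 0 for all positive integers n

Step 5 concludes the proof by induction, but no base case was ever established. A valid induction proof requires: (1) a base case proving 3^1 > 0, and (2) an inductive step showing IF 3^k > 0 THEN 3^(k+1) > 0. Steps 2-4 correctly establish the inductive step, but without the base case the conclusion in step 5 does not follow.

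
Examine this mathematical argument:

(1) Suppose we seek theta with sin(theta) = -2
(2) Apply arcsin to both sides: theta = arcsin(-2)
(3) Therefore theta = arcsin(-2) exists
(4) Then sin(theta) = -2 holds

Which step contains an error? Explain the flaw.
Step 2: Apply arcsin to both sides: theta = arcsin(-2)

Step 2 applies arcsin to -2. However, arcsin(x) is only defined for x in [-1, 1] because sin(theta) can only produce values in that range. Since |-2| > 1, arcsin(-2) is undefined. There is no angle whose sine equals -2.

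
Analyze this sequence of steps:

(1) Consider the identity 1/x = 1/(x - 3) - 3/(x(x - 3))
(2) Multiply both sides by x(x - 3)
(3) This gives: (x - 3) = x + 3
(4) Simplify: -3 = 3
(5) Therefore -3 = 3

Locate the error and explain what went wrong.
Step 3: This gives: (x - 3) = x + 3

Step 3 makes a sign error when clearing denominators. Multiplying -3/(x(x - 3)) by x(x - 3) gives -3, not +3. The correct result is (x - 3) = x - 3, which is trivially true, not (x - 3) = x + 3. (Step 1 is a valid identity: 1/(x - 3) - 3/(x(x - 3)) = (x - 3)/(x(x - 3)) = 1/x.)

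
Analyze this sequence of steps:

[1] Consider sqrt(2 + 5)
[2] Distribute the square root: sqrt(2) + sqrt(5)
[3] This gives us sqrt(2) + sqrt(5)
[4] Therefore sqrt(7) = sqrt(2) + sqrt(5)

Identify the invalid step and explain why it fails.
Step 2: Distribute the square root: sqrt(2) + sqrt(5)

Step 2 incorrectly 'distributes' the square root over addition. The square root function does not distribute: sqrt(a + b) ≠ sqrt(a) + sqrt(b). In fact, sqrt(2 + 5) = sqrt(7) ≈ 2.6458, while sqrt(2) + sqrt(5) ≈ 3.6503.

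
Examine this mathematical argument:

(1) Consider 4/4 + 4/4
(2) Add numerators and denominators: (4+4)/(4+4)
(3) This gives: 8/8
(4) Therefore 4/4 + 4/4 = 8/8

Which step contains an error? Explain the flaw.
Step 2: Add numerators and denominators: (4+4)/(4+4)

Step 2 incorrectly adds fractions by separately adding numerators and denominators. This is wrong. The correct method requires a common denominator: 4/4 + 4/4 = (4×4 + 4×4)/(4×4) = 32/16 = 2. The method used gives 8/8, which is different.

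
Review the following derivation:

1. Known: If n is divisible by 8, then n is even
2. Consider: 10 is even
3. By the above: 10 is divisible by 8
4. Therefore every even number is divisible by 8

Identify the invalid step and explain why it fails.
Step 3: By the above: 10 is divisible by 8

Step 3 commits the fallacy of affirming the consequent. The known fact 'divisible by 8 → even' does NOT imply 'even → divisible by 8'. That would be the converse, which is false. For example, 10 is even but 10 ÷ 8 = 1.25, which is not an integer.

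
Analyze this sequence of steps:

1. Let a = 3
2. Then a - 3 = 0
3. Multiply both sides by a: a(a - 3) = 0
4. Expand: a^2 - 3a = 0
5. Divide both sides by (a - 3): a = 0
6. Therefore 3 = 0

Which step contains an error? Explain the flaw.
Step 5: Divide both sides by (a - 3): a = 0

Step 5 divides both sides by (a - 3). However, since a = 3, we have (a - 3) = 0. Division by zero is undefined, making this step invalid.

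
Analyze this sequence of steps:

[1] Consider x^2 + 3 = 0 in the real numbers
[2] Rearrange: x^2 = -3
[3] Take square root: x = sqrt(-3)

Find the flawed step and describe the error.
Step 3: Take square root: x = sqrt(-3)

Step 3 takes the square root of -3, which is negative. In the real number system, the square root of a negative number is undefined. The equation x^2 + 3 = 0 has no real solutions. Square roots of negative numbers only exist in the complex numbers.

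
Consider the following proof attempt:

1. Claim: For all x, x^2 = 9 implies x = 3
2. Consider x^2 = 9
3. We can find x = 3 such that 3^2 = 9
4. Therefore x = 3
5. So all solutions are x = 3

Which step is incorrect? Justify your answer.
Step 4: Therefore x = 3

Step 4 incorrectly concludes that x = 3 is the only solution. The proof shows that x = 3 is A solution (existence), but does not show it is the ONLY solution (uniqueness). In fact, x = -3 is also a solution since (-3)^2 = 9. Finding one solution doesn't prove there are no others.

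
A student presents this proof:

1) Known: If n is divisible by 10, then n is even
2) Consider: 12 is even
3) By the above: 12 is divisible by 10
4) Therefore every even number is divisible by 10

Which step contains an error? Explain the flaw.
Step 3: By the above: 12 is divisible by 10

Step 3 commits the fallacy of affirming the consequent. The known fact 'divisible by 10 → even' does NOT imply 'even → divisible by 10'. That would be the converse, which is false. For example, 12 is even but 12 ÷ 10 = 1.20, which is not an integer.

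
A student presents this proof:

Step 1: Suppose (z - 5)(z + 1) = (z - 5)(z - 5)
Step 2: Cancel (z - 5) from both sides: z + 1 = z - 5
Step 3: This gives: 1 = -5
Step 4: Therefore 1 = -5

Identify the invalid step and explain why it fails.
Step 2: Cancel (z - 5) from both sides: z + 1 = z - 5

Step 2 cancels (z - 5) from both sides. This is only valid if (z - 5) ≠ 0, i.e., z ≠ 5. When z = 5, both sides equal zero regardless of the other factors. The correct approach requires considering z = 5 as a separate case.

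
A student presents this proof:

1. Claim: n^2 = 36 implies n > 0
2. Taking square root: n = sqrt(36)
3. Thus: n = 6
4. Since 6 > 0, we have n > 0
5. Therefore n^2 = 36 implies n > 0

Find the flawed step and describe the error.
Step 2: Taking square root: n = sqrt(36)

Step 2 takes the square root and assumes the positive root only. The equation n^2 = 36 actually has two solutions: n = 6 and n = -6. The proof silently assumes n > 0 without justification, then uses this assumption to conclude n > 0, which is circular. The counterexample n = -6 shows the claim is false.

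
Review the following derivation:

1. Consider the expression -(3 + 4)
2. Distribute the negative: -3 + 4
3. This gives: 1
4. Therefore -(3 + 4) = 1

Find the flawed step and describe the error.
Step 2: Distribute the negative: -3 + 4

Step 2 incorrectly distributes the negative sign. The correct distribution is -(3 + 4) = -3 - 4 = -7. The negative must be applied to both terms, not just the first. The error treats -(3 + 4) as -3 + 4, which equals 1 instead of -7.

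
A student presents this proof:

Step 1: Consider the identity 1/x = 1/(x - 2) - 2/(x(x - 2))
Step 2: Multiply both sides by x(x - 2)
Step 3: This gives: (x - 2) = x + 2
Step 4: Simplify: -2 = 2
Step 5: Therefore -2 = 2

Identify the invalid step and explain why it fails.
Step 3: This gives: (x - 2) = x + 2

Step 3 makes a sign error when clearing denominators. Multiplying -2/(x(x - 2)) by x(x - 2) gives -2, not +2. The correct result is (x - 2) = x - 2, which is trivially true, not (x - 2) = x + 2. (Step 1 is a valid identity: 1/(x - 2) - 2/(x(x - 2)) = (x - 2)/(x(x - 2)) = 1/x.)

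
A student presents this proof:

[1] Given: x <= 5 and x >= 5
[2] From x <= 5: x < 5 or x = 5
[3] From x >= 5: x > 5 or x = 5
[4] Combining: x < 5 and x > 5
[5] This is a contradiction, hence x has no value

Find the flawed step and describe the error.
Step 4: Combining: x < 5 and x > 5

Step 4 incorrectly combines the conditions. From x <= 5 and x >= 5, the intersection is x = 5. The error treats the 'or' cases as 'and' requirements. The correct conclusion is that x = 5 is the unique solution, not that no solution exists.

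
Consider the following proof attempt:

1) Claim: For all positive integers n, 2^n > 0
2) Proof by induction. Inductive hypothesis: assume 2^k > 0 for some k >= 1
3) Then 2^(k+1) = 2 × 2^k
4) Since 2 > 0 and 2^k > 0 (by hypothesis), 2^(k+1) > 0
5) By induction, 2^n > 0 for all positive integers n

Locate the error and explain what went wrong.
Step 5: By induction, 2^n > 0 for all positive integers n

Step 5 concludes the proof by induction, but no base case was ever established. A valid induction proof requires: (1) a base case proving 2^1 > 0, and (2) an inductive step showing IF 2^k > 0 THEN 2^(k+1) > 0. Steps 2-4 correctly establish the inductive step, but without the base case the conclusion in step 5 does not follow.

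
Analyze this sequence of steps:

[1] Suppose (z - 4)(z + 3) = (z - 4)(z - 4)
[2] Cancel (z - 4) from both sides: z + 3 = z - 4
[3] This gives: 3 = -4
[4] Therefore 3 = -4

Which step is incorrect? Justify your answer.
Step 2: Cancel (z - 4) from both sides: z + 3 = z - 4

Step 2 cancels (z - 4) from both sides. This is only valid if (z - 4) ≠ 0, i.e., z ≠ 4. When z = 4, both sides equal zero regardless of the other factors. The correct approach requires considering z = 4 as a separate case.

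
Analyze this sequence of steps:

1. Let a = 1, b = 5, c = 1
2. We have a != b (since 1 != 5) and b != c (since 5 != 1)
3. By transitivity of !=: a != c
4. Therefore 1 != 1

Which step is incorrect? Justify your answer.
Step 3: By transitivity of !=: a != c

Step 3 incorrectly applies transitivity to the '!=' relation. Transitivity states: if a R b and b R c, then a R c. However, '!=' is not transitive. Counterexample: 1 != 5 and 5 != 1, but 1 = 1 (both equal 1). Transitivity holds for relations like <, <=, =, but not for !=.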